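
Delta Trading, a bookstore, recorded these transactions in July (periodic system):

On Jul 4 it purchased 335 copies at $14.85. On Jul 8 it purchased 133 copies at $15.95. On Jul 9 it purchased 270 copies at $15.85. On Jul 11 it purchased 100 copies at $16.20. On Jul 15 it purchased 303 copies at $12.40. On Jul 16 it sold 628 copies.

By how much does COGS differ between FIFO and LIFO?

$688.65

FIFO COGS: 335 @ $14.85 + 133 @ $15.95 + 160 @ $15.85 = $9,632.10
LIFO COGS: 303 @ $12.40 + 100 @ $16.20 + 225 @ $15.85 = $8,943.45
Difference = |$9,632.10 − $8,943.45| = $688.65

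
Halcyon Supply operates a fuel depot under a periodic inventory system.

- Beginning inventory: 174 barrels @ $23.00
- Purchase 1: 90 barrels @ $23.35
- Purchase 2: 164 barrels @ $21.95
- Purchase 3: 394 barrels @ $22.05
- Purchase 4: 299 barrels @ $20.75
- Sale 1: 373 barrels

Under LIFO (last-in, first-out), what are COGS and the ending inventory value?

Sale 1 (373) [LIFO — newest first]: 299 @ $20.75 + 74 @ $22.05 = $7,835.95
Ending inventory: 174 @ $23.00 + 90 @ $23.35 + 164 @ $21.95 + 320 @ $22.05 = $16,759.30

COGS = $7,835.95; ending inventory = $16,759.30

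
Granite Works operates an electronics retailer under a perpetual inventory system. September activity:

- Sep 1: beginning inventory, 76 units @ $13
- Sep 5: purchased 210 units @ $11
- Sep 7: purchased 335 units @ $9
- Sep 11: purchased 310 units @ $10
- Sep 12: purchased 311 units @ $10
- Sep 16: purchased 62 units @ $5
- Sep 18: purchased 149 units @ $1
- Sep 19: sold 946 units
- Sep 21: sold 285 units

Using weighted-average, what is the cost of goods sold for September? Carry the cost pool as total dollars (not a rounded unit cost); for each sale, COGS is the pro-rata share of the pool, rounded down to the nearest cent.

COGS = $10,998.51

After Sep 1: 76 on hand, pool $988.00 (≈ $13.0000 each)
After Sep 5: 286 on hand, pool $3,298.00 (≈ $11.5315 each)
After Sep 7: 621 on hand, pool $6,313.00 (≈ $10.1659 each)
After Sep 11: 931 on hand, pool $9,413.00 (≈ $10.1106 each)
After Sep 12: 1242 on hand, pool $12,523.00 (≈ $10.0829 each)
After Sep 16: 1304 on hand, pool $12,833.00 (≈ $9.8413 each)
After Sep 18: 1453 on hand, pool $12,982.00 (≈ $8.9346 each)
Sep 19, sell 946: 946/1453 × $12,982.00 → $8,452.14
Sep 21, sell 285: 285/507 × $4,529.86 → $2,546.37
Total COGS = $8,452.14 + $2,546.37 = $10,998.51
Ending inventory (cost pool remaining) = $1,983.49
Check: goods available $12,982.00 = COGS $10,998.51 + ending $1,983.49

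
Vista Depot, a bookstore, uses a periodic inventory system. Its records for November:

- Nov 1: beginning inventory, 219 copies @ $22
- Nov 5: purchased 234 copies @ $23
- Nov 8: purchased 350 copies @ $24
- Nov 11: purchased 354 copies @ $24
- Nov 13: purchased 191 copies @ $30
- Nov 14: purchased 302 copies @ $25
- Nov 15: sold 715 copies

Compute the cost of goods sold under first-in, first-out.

COGS = $16,488

Nov 15, 715 sold [FIFO — oldest first]: 219 @ $22 + 234 @ $23 + 262 @ $24 = $16,488
Ending inventory: 88 @ $24 + 354 @ $24 + 191 @ $30 + 302 @ $25 = $23,888
Check: goods available $40,376 = COGS $16,488 + ending $23,888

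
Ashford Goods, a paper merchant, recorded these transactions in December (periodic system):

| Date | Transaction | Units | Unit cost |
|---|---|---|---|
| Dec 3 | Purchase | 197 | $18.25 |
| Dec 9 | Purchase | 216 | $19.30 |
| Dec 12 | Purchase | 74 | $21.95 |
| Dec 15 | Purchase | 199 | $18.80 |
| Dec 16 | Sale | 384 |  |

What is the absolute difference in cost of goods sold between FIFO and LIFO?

$303.45

FIFO COGS: 197 @ $18.25 + 187 @ $19.30 = $7,204.35
LIFO COGS: 199 @ $18.80 + 74 @ $21.95 + 111 @ $19.30 = $7,507.80
Difference = |$7,204.35 − $7,507.80| = $303.45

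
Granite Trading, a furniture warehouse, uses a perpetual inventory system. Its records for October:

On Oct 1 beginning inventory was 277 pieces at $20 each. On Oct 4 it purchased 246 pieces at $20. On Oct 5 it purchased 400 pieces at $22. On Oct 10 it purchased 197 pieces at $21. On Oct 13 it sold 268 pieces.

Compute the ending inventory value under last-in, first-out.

Ending inventory = $17,698

Oct 13, 268 sold [LIFO — newest first]: 197 @ $21 + 71 @ $22 = $5,699
Ending inventory: 277 @ $20 + 246 @ $20 + 329 @ $22 = $17,698
Check: goods available $23,397 = COGS $5,699 + ending $17,698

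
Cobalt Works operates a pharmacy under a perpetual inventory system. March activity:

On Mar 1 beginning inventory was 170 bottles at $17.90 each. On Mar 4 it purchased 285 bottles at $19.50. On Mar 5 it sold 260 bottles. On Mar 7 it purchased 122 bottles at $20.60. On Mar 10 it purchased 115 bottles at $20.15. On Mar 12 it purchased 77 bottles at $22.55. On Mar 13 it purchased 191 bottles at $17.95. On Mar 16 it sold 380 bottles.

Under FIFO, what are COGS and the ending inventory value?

COGS = $12,383.15; ending inventory = $6,212.60

Mar 5, 260 sold [FIFO — oldest first]: 170 @ $17.90 + 90 @ $19.50 = $4,798.00
Mar 16, 380 sold [FIFO — oldest first]: 195 @ $19.50 + 122 @ $20.60 + 63 @ $20.15 = $7,585.15
Total COGS = $4,798.00 + $7,585.15 = $12,383.15
Ending inventory: 52 @ $20.15 + 77 @ $22.55 + 191 @ $17.95 = $6,212.60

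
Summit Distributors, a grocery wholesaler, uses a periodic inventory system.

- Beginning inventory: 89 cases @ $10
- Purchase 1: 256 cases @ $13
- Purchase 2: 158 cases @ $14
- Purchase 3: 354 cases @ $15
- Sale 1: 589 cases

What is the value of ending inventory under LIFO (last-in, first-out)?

Sale 1 (589) [LIFO — newest first]: 354 @ $15 + 158 @ $14 + 77 @ $13 = $8,523
Ending inventory: 89 @ $10 + 179 @ $13 = $3,217

Ending inventory = $3,217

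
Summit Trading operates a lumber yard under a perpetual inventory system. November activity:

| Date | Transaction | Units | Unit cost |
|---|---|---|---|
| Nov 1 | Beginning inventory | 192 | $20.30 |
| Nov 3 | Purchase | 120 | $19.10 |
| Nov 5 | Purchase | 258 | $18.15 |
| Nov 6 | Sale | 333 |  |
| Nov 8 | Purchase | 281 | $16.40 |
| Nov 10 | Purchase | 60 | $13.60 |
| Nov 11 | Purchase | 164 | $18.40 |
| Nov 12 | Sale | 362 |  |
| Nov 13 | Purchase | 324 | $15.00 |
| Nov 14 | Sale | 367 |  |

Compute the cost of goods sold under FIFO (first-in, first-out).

COGS = $19,075.10

Nov 6, 333 sold [FIFO — oldest first]: 192 @ $20.30 + 120 @ $19.10 + 21 @ $18.15 = $6,570.75
Nov 12, 362 sold [FIFO — oldest first]: 237 @ $18.15 + 125 @ $16.40 = $6,351.55
Nov 14, 367 sold [FIFO — oldest first]: 156 @ $16.40 + 60 @ $13.60 + 151 @ $18.40 = $6,152.80
Total COGS = $6,570.75 + $6,351.55 + $6,152.80 = $19,075.10
Ending inventory: 13 @ $18.40 + 324 @ $15.00 = $5,099.20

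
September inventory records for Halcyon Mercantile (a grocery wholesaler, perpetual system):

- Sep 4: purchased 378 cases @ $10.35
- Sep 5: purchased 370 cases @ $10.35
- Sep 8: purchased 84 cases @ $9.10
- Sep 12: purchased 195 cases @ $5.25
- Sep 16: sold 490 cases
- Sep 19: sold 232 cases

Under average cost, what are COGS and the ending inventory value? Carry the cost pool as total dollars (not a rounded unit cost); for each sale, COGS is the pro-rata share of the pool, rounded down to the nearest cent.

After Sep 4: 378 on hand, pool $3,912.30 (≈ $10.3500 each)
After Sep 5: 748 on hand, pool $7,741.80 (≈ $10.3500 each)
After Sep 8: 832 on hand, pool $8,506.20 (≈ $10.2238 each)
After Sep 12: 1027 on hand, pool $9,529.95 (≈ $9.2794 each)
Sep 16, sell 490: 490/1027 × $9,529.95 → $4,546.90
Sep 19, sell 232: 232/537 × $4,983.05 → $2,152.82
Total COGS = $4,546.90 + $2,152.82 = $6,699.72
Ending inventory (cost pool remaining) = $2,830.23

COGS = $6,699.72; ending inventory = $2,830.23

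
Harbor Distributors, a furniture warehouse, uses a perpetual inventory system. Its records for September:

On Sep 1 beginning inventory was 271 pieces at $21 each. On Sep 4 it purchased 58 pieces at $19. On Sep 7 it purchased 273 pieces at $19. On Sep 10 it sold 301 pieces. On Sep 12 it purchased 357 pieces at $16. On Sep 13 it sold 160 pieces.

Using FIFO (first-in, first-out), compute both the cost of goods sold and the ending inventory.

COGS = $9,301; ending inventory = $8,391

Sep 10, 301 sold [FIFO — oldest first]: 271 @ $21 + 30 @ $19 = $6,261
Sep 13, 160 sold [FIFO — oldest first]: 28 @ $19 + 132 @ $19 = $3,040
Total COGS = $6,261 + $3,040 = $9,301
Ending inventory: 141 @ $19 + 357 @ $16 = $8,391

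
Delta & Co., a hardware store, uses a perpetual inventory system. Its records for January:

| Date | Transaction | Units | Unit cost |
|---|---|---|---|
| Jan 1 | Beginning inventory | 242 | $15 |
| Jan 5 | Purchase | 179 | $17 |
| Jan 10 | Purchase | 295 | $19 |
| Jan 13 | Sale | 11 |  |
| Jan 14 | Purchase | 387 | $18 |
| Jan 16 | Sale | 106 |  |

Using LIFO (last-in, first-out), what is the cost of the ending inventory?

Jan 13, 11 sold [LIFO — newest first]: 11 @ $19 = $209
Jan 16, 106 sold [LIFO — newest first]: 106 @ $18 = $1,908
Total COGS = $209 + $1,908 = $2,117
Ending inventory: 242 @ $15 + 179 @ $17 + 284 @ $19 + 281 @ $18 = $17,127

Ending inventory = $17,127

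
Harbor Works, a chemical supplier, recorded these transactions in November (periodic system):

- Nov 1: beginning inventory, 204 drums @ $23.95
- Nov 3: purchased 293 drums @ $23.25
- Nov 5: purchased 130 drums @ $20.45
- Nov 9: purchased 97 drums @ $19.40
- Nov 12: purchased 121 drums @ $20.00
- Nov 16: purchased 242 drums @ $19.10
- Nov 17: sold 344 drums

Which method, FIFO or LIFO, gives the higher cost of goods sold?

FIFO COGS: 204 @ $23.95 + 140 @ $23.25 = $8,140.80
LIFO COGS: 242 @ $19.10 + 102 @ $20.00 = $6,662.20

FIFO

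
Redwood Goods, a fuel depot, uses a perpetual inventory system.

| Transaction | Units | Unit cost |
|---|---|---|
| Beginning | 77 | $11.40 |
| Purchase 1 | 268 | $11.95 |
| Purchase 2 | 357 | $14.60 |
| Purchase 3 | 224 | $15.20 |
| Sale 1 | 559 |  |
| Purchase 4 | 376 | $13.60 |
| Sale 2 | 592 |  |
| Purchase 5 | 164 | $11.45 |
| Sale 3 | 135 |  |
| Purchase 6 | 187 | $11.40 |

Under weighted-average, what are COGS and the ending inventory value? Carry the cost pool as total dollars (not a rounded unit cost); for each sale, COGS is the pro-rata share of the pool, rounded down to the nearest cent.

After Beginning: 77 on hand, pool $877.80 (≈ $11.4000 each)
After Purchase 1: 345 on hand, pool $4,080.40 (≈ $11.8272 each)
After Purchase 2: 702 on hand, pool $9,292.60 (≈ $13.2373 each)
After Purchase 3: 926 on hand, pool $12,697.40 (≈ $13.7121 each)
Sale 1, sell 559: 559/926 × $12,697.40 → $7,665.06
After Purchase 4: 743 on hand, pool $10,145.94 (≈ $13.6554 each)
Sale 2, sell 592: 592/743 × $10,145.94 → $8,083.97
After Purchase 5: 315 on hand, pool $3,939.77 (≈ $12.5072 each)
Sale 3, sell 135: 135/315 × $3,939.77 → $1,688.47
After Purchase 6: 367 on hand, pool $4,383.10 (≈ $11.9431 each)
Total COGS = $7,665.06 + $8,083.97 + $1,688.47 = $17,437.50
Ending inventory (cost pool remaining) = $4,383.10

COGS = $17,437.50; ending inventory = $4,383.10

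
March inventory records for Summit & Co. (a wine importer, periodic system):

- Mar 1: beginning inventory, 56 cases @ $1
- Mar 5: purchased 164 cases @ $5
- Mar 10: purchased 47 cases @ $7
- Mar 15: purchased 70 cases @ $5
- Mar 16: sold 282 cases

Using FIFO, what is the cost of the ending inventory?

Mar 16, 282 sold [FIFO — oldest first]: 56 @ $1 + 164 @ $5 + 47 @ $7 + 15 @ $5 = $1,280
Ending inventory: 55 @ $5 = $275

Ending inventory = $275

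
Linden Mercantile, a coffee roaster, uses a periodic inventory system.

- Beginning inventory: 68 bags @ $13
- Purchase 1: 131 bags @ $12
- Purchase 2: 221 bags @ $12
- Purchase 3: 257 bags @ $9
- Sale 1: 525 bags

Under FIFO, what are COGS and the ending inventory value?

Sale 1 (525) [FIFO — oldest first]: 68 @ $13 + 131 @ $12 + 221 @ $12 + 105 @ $9 = $6,053
Ending inventory: 152 @ $9 = $1,368
Check: goods available $7,421 = COGS $6,053 + ending $1,368

COGS = $6,053; ending inventory = $1,368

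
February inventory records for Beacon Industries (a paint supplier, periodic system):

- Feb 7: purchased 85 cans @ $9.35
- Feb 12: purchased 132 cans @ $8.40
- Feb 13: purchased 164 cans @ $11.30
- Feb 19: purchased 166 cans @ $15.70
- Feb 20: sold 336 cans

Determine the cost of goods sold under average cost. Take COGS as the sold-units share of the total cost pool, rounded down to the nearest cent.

COGS = $3,908.50

Feb 20, sell 336: 336/547 × $6,362.95 → $3,908.50
Ending inventory (cost pool remaining) = $2,454.45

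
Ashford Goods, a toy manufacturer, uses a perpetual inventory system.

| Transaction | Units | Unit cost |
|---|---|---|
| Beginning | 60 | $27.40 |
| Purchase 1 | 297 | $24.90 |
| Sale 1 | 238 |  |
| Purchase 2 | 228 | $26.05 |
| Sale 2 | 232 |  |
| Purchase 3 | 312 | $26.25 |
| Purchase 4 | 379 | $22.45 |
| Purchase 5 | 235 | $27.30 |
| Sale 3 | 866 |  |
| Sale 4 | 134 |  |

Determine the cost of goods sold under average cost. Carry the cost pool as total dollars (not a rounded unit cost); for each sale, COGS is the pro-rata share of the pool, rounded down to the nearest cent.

After Beginning: 60 on hand, pool $1,644.00 (≈ $27.4000 each)
After Purchase 1: 357 on hand, pool $9,039.30 (≈ $25.3202 each)
Sale 1, sell 238: 238/357 × $9,039.30 → $6,026.20
After Purchase 2: 347 on hand, pool $8,952.50 (≈ $25.7997 each)
Sale 2, sell 232: 232/347 × $8,952.50 → $5,985.53
After Purchase 3: 427 on hand, pool $11,156.97 (≈ $26.1287 each)
After Purchase 4: 806 on hand, pool $19,665.52 (≈ $24.3989 each)
After Purchase 5: 1041 on hand, pool $26,081.02 (≈ $25.0538 each)
Sale 3, sell 866: 866/1041 × $26,081.02 → $21,696.60
Sale 4, sell 134: 134/175 × $4,384.42 → $3,357.21
Total COGS = $6,026.20 + $5,985.53 + $21,696.60 + $3,357.21 = $37,065.54
Ending inventory (cost pool remaining) = $1,027.21
Check: goods available $38,092.75 = COGS $37,065.54 + ending $1,027.21

COGS = $37,065.54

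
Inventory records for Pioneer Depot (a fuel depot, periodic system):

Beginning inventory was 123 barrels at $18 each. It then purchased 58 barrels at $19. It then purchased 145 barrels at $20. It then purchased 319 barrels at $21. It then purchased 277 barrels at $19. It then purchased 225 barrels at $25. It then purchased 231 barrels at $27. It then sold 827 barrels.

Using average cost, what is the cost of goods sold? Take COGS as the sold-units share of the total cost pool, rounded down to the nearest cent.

COGS = $18,028.35

Sale 1, sell 827: 827/1378 × $30,040.00 → $18,028.35
Ending inventory (cost pool remaining) = $12,011.65
Check: goods available $30,040.00 = COGS $18,028.35 + ending $12,011.65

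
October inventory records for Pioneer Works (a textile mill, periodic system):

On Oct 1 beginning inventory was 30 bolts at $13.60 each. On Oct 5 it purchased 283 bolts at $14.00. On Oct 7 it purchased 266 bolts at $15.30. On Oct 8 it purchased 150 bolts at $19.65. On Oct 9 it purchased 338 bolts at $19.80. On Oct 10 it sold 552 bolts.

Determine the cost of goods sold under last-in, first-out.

Oct 10, 552 sold [LIFO — newest first]: 338 @ $19.80 + 150 @ $19.65 + 64 @ $15.30 = $10,619.10
Ending inventory: 30 @ $13.60 + 283 @ $14.00 + 202 @ $15.30 = $7,460.60

COGS = $10,619.10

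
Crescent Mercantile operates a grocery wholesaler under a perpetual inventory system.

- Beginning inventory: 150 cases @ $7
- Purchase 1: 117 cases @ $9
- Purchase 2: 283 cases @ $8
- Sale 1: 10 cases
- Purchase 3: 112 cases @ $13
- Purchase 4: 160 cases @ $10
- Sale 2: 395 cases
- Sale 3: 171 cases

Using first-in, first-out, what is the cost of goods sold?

COGS = $4,705

Sale 1 (10) [FIFO — oldest first]: 10 @ $7 = $70
Sale 2 (395) [FIFO — oldest first]: 140 @ $7 + 117 @ $9 + 138 @ $8 = $3,137
Sale 3 (171) [FIFO — oldest first]: 145 @ $8 + 26 @ $13 = $1,498
Total COGS = $70 + $3,137 + $1,498 = $4,705
Ending inventory: 86 @ $13 + 160 @ $10 = $2,718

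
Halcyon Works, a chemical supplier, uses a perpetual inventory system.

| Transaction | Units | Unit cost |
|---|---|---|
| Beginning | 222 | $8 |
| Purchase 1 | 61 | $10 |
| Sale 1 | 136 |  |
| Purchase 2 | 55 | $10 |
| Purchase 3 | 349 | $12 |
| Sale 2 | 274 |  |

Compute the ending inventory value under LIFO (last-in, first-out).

Ending inventory = $2,626

Sale 1 (136) [LIFO — newest first]: 61 @ $10 + 75 @ $8 = $1,210
Sale 2 (274) [LIFO — newest first]: 274 @ $12 = $3,288
Total COGS = $1,210 + $3,288 = $4,498
Ending inventory: 147 @ $8 + 55 @ $10 + 75 @ $12 = $2,626
Check: goods available $7,124 = COGS $4,498 + ending $2,626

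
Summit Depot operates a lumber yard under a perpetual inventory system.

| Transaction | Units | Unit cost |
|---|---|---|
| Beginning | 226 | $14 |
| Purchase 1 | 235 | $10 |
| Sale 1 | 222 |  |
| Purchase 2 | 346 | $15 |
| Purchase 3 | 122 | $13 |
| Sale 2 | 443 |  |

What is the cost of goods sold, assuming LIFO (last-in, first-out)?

COGS = $8,621

Sale 1 (222) [LIFO — newest first]: 222 @ $10 = $2,220
Sale 2 (443) [LIFO — newest first]: 122 @ $13 + 321 @ $15 = $6,401
Total COGS = $2,220 + $6,401 = $8,621
Ending inventory: 226 @ $14 + 13 @ $10 + 25 @ $15 = $3,669
Check: goods available $12,290 = COGS $8,621 + ending $3,669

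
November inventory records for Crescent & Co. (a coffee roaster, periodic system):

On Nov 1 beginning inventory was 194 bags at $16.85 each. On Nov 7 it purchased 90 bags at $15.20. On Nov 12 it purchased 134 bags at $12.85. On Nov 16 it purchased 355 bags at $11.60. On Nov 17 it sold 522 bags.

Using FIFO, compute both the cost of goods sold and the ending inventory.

COGS = $7,565.20; ending inventory = $2,911.60

Nov 17, 522 sold [FIFO — oldest first]: 194 @ $16.85 + 90 @ $15.20 + 134 @ $12.85 + 104 @ $11.60 = $7,565.20
Ending inventory: 251 @ $11.60 = $2,911.60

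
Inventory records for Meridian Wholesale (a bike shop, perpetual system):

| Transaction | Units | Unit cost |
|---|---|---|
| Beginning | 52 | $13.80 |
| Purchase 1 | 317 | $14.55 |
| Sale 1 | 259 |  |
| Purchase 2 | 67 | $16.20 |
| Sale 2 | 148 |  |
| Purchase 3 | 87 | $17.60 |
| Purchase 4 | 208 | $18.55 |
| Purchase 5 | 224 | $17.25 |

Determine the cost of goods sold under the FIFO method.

Sale 1 (259) [FIFO — oldest first]: 52 @ $13.80 + 207 @ $14.55 = $3,729.45
Sale 2 (148) [FIFO — oldest first]: 110 @ $14.55 + 38 @ $16.20 = $2,216.10
Total COGS = $3,729.45 + $2,216.10 = $5,945.55
Ending inventory: 29 @ $16.20 + 87 @ $17.60 + 208 @ $18.55 + 224 @ $17.25 = $9,723.40
Check: goods available $15,668.95 = COGS $5,945.55 + ending $9,723.40

COGS = $5,945.55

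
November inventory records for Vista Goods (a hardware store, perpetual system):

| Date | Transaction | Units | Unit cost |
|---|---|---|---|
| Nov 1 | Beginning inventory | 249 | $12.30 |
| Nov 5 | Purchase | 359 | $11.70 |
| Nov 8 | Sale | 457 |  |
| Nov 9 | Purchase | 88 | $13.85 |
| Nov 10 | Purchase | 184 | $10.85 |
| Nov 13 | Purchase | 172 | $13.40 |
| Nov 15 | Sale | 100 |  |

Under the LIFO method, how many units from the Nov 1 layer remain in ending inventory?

Nov 8, 457 sold [LIFO — newest first]: 359 @ $11.70 + 98 @ $12.30 = $5,405.70
Nov 15, 100 sold [LIFO — newest first]: 100 @ $13.40 = $1,340.00
Total COGS = $5,405.70 + $1,340.00 = $6,745.70
Ending inventory: 151 @ $12.30 + 88 @ $13.85 + 184 @ $10.85 + 72 @ $13.40 = $6,037.30

151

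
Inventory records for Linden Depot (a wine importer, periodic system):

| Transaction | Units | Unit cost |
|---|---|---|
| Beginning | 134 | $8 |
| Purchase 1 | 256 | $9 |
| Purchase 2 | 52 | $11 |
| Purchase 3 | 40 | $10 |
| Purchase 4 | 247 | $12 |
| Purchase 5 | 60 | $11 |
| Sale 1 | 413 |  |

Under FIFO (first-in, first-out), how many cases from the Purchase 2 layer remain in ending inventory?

29

Sale 1 (413) [FIFO — oldest first]: 134 @ $8 + 256 @ $9 + 23 @ $11 = $3,629
Ending inventory: 29 @ $11 + 40 @ $10 + 247 @ $12 + 60 @ $11 = $4,343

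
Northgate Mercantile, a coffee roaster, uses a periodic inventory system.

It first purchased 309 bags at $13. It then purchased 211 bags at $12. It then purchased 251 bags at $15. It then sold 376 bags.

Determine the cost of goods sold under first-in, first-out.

COGS = $4,821

Sale 1 (376) [FIFO — oldest first]: 309 @ $13 + 67 @ $12 = $4,821
Ending inventory: 144 @ $12 + 251 @ $15 = $5,493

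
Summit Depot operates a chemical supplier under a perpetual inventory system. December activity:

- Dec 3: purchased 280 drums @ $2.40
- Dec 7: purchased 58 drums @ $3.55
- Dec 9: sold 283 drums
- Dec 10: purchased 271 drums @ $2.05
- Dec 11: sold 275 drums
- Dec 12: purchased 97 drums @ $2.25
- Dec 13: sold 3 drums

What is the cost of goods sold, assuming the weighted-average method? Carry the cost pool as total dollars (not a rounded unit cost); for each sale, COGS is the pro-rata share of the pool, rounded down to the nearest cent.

After Dec 3: 280 on hand, pool $672.00 (≈ $2.4000 each)
After Dec 7: 338 on hand, pool $877.90 (≈ $2.5973 each)
Dec 9, sell 283: 283/338 × $877.90 → $735.04
After Dec 10: 326 on hand, pool $698.41 (≈ $2.1424 each)
Dec 11, sell 275: 275/326 × $698.41 → $589.14
After Dec 12: 148 on hand, pool $327.52 (≈ $2.2130 each)
Dec 13, sell 3: 3/148 × $327.52 → $6.63
Total COGS = $735.04 + $589.14 + $6.63 = $1,330.81
Ending inventory (cost pool remaining) = $320.89
Check: goods available $1,651.70 = COGS $1,330.81 + ending $320.89

COGS = $1,330.81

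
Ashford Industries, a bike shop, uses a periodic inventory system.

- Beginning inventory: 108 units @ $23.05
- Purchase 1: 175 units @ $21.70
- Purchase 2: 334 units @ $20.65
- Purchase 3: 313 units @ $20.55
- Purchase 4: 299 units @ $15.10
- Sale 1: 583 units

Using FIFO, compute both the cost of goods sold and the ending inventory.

COGS = $12,481.90; ending inventory = $11,649.15

Sale 1 (583) [FIFO — oldest first]: 108 @ $23.05 + 175 @ $21.70 + 300 @ $20.65 = $12,481.90
Ending inventory: 34 @ $20.65 + 313 @ $20.55 + 299 @ $15.10 = $11,649.15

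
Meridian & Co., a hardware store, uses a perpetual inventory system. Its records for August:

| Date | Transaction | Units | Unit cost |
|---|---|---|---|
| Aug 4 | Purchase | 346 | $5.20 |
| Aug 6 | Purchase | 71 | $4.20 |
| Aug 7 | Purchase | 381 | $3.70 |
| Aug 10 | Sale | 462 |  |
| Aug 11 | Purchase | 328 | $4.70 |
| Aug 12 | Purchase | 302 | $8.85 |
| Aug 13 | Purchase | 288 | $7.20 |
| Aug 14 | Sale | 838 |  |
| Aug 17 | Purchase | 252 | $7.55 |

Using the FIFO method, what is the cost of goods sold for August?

COGS = $6,588.60

Aug 10, 462 sold [FIFO — oldest first]: 346 @ $5.20 + 71 @ $4.20 + 45 @ $3.70 = $2,263.90
Aug 14, 838 sold [FIFO — oldest first]: 336 @ $3.70 + 328 @ $4.70 + 174 @ $8.85 = $4,324.70
Total COGS = $2,263.90 + $4,324.70 = $6,588.60
Ending inventory: 128 @ $8.85 + 288 @ $7.20 + 252 @ $7.55 = $5,109.00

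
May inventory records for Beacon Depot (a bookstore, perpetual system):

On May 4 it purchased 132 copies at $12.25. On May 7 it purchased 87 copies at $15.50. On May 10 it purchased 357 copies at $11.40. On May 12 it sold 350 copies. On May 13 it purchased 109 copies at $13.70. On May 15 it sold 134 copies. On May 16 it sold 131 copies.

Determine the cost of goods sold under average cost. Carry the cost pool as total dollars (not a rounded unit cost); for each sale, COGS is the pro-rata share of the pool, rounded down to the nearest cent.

COGS = $7,639.77

After May 4: 132 on hand, pool $1,617.00 (≈ $12.2500 each)
After May 7: 219 on hand, pool $2,965.50 (≈ $13.5411 each)
After May 10: 576 on hand, pool $7,035.30 (≈ $12.2141 each)
May 12, sell 350: 350/576 × $7,035.30 → $4,274.92
After May 13: 335 on hand, pool $4,253.68 (≈ $12.6976 each)
May 15, sell 134: 134/335 × $4,253.68 → $1,701.47
May 16, sell 131: 131/201 × $2,552.21 → $1,663.38
Total COGS = $4,274.92 + $1,701.47 + $1,663.38 = $7,639.77
Ending inventory (cost pool remaining) = $888.83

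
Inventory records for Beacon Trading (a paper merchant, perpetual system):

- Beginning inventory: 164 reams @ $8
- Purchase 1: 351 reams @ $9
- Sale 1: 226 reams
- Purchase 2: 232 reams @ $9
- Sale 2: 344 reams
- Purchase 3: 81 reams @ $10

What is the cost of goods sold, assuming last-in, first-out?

COGS = $5,130

Sale 1 (226) [LIFO — newest first]: 226 @ $9 = $2,034
Sale 2 (344) [LIFO — newest first]: 232 @ $9 + 112 @ $9 = $3,096
Total COGS = $2,034 + $3,096 = $5,130
Ending inventory: 164 @ $8 + 13 @ $9 + 81 @ $10 = $2,239
Check: goods available $7,369 = COGS $5,130 + ending $2,239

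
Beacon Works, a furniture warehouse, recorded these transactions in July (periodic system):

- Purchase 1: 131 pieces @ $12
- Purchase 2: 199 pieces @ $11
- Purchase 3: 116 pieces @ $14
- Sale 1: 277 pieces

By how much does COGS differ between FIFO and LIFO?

FIFO COGS: 131 @ $12 + 146 @ $11 = $3,178
LIFO COGS: 116 @ $14 + 161 @ $11 = $3,395
Difference = |$3,178 − $3,395| = $217

$217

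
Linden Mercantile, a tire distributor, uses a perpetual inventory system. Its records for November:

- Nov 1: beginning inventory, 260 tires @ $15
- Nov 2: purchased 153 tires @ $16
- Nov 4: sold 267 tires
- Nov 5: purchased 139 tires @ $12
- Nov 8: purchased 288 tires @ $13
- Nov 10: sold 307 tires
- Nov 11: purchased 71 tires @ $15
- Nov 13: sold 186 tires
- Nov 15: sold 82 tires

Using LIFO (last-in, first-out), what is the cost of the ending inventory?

Ending inventory = $1,035

Nov 4, 267 sold [LIFO — newest first]: 153 @ $16 + 114 @ $15 = $4,158
Nov 10, 307 sold [LIFO — newest first]: 288 @ $13 + 19 @ $12 = $3,972
Nov 13, 186 sold [LIFO — newest first]: 71 @ $15 + 115 @ $12 = $2,445
Nov 15, 82 sold [LIFO — newest first]: 5 @ $12 + 77 @ $15 = $1,215
Total COGS = $4,158 + $3,972 + $2,445 + $1,215 = $11,790
Ending inventory: 69 @ $15 = $1,035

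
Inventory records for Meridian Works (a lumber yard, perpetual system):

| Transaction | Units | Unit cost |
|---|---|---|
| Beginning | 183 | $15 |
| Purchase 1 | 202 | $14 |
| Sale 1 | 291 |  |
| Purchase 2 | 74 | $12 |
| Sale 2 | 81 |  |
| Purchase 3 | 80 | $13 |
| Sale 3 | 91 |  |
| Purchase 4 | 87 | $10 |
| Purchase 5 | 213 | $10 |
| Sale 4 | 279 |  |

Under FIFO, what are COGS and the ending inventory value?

COGS = $9,531; ending inventory = $970

Sale 1 (291) [FIFO — oldest first]: 183 @ $15 + 108 @ $14 = $4,257
Sale 2 (81) [FIFO — oldest first]: 81 @ $14 = $1,134
Sale 3 (91) [FIFO — oldest first]: 13 @ $14 + 74 @ $12 + 4 @ $13 = $1,122
Sale 4 (279) [FIFO — oldest first]: 76 @ $13 + 87 @ $10 + 116 @ $10 = $3,018
Total COGS = $4,257 + $1,134 + $1,122 + $3,018 = $9,531
Ending inventory: 97 @ $10 = $970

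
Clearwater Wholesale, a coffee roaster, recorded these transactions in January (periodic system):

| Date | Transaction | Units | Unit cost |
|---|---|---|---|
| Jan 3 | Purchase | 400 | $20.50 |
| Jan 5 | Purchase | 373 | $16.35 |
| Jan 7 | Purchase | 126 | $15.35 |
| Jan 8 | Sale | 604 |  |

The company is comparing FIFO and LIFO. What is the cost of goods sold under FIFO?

FIFO COGS: 400 @ $20.50 + 204 @ $16.35 = $11,535.40
LIFO COGS: 126 @ $15.35 + 373 @ $16.35 + 105 @ $20.50 = $10,185.15

COGS = $11,535.40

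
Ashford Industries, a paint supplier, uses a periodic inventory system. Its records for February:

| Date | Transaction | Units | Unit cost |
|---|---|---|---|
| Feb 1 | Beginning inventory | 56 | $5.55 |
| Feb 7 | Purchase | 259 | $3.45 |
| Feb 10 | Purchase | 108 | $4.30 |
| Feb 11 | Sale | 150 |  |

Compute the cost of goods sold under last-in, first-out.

COGS = $609.30

Feb 11, 150 sold [LIFO — newest first]: 108 @ $4.30 + 42 @ $3.45 = $609.30
Ending inventory: 56 @ $5.55 + 217 @ $3.45 = $1,059.45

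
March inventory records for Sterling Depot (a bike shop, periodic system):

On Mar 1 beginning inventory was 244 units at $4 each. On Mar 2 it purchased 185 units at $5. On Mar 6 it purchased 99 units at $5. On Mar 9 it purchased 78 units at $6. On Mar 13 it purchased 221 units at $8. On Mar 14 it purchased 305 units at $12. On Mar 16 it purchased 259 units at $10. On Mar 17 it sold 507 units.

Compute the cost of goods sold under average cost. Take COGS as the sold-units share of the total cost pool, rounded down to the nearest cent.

COGS = $3,966.33

Mar 17, sell 507: 507/1391 × $10,882.00 → $3,966.33
Ending inventory (cost pool remaining) = $6,915.67
Check: goods available $10,882.00 = COGS $3,966.33 + ending $6,915.67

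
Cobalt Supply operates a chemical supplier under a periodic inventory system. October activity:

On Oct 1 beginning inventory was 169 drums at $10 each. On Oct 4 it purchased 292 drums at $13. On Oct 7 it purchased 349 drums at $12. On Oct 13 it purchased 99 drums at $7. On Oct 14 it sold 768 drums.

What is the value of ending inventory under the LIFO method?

Ending inventory = $1,410

Oct 14, 768 sold [LIFO — newest first]: 99 @ $7 + 349 @ $12 + 292 @ $13 + 28 @ $10 = $8,957
Ending inventory: 141 @ $10 = $1,410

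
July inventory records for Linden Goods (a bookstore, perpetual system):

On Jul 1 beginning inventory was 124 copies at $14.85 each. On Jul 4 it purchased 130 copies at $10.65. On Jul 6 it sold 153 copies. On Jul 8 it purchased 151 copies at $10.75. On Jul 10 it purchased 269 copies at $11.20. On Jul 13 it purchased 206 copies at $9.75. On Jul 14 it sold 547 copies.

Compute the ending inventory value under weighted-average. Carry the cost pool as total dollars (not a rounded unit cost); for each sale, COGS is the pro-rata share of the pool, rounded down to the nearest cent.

Ending inventory = $1,962.75

After Jul 1: 124 on hand, pool $1,841.40 (≈ $14.8500 each)
After Jul 4: 254 on hand, pool $3,225.90 (≈ $12.7004 each)
Jul 6, sell 153: 153/254 × $3,225.90 → $1,943.16
After Jul 8: 252 on hand, pool $2,905.99 (≈ $11.5317 each)
After Jul 10: 521 on hand, pool $5,918.79 (≈ $11.3604 each)
After Jul 13: 727 on hand, pool $7,927.29 (≈ $10.9041 each)
Jul 14, sell 547: 547/727 × $7,927.29 → $5,964.54
Total COGS = $1,943.16 + $5,964.54 = $7,907.70
Ending inventory (cost pool remaining) = $1,962.75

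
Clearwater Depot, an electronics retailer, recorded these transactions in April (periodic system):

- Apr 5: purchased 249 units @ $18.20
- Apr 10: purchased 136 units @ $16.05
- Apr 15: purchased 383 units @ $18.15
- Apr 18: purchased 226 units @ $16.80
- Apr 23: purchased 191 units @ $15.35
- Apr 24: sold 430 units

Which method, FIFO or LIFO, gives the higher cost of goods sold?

FIFO

FIFO COGS: 249 @ $18.20 + 136 @ $16.05 + 45 @ $18.15 = $7,531.35
LIFO COGS: 191 @ $15.35 + 226 @ $16.80 + 13 @ $18.15 = $6,964.60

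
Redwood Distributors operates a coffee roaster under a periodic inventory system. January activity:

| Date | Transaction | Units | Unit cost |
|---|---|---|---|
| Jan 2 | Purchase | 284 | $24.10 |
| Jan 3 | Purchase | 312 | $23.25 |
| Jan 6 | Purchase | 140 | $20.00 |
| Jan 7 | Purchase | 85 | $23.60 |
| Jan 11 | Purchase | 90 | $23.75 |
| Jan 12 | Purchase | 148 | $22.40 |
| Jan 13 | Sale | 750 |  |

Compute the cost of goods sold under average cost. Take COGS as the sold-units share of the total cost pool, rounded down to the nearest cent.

Jan 13, sell 750: 750/1059 × $24,357.10 → $17,250.07
Ending inventory (cost pool remaining) = $7,107.03

COGS = $17,250.07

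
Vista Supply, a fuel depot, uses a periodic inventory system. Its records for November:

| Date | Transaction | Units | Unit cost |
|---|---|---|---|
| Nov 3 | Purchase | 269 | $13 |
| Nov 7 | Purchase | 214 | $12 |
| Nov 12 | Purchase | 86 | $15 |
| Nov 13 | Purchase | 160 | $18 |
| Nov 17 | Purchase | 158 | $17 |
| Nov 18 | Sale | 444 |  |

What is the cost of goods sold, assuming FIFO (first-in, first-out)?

Nov 18, 444 sold [FIFO — oldest first]: 269 @ $13 + 175 @ $12 = $5,597
Ending inventory: 39 @ $12 + 86 @ $15 + 160 @ $18 + 158 @ $17 = $7,324

COGS = $5,597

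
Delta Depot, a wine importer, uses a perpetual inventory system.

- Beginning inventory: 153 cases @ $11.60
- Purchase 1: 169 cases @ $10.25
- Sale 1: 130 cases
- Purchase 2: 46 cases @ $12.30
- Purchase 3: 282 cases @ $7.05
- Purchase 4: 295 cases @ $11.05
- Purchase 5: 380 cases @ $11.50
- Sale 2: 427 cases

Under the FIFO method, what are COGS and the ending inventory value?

Sale 1 (130) [FIFO — oldest first]: 130 @ $11.60 = $1,508.00
Sale 2 (427) [FIFO — oldest first]: 23 @ $11.60 + 169 @ $10.25 + 46 @ $12.30 + 189 @ $7.05 = $3,897.30
Total COGS = $1,508.00 + $3,897.30 = $5,405.30
Ending inventory: 93 @ $7.05 + 295 @ $11.05 + 380 @ $11.50 = $8,285.40

COGS = $5,405.30; ending inventory = $8,285.40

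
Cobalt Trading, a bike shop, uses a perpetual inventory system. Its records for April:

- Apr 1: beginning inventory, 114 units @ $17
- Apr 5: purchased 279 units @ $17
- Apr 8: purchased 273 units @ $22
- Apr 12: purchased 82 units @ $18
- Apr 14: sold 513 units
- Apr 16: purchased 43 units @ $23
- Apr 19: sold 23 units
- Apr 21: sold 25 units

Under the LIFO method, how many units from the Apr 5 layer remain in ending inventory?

116

Apr 14, 513 sold [LIFO — newest first]: 82 @ $18 + 273 @ $22 + 158 @ $17 = $10,168
Apr 19, 23 sold [LIFO — newest first]: 23 @ $23 = $529
Apr 21, 25 sold [LIFO — newest first]: 20 @ $23 + 5 @ $17 = $545
Total COGS = $10,168 + $529 + $545 = $11,242
Ending inventory: 114 @ $17 + 116 @ $17 = $3,910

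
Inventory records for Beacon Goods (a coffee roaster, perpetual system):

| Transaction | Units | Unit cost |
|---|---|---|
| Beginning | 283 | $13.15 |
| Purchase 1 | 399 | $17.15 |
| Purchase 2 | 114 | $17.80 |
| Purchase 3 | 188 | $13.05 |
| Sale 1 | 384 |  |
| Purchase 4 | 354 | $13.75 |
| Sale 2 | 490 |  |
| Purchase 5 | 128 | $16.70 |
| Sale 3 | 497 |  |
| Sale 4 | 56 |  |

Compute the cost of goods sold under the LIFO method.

COGS = $21,539.15

Sale 1 (384) [LIFO — newest first]: 188 @ $13.05 + 114 @ $17.80 + 82 @ $17.15 = $5,888.90
Sale 2 (490) [LIFO — newest first]: 354 @ $13.75 + 136 @ $17.15 = $7,199.90
Sale 3 (497) [LIFO — newest first]: 128 @ $16.70 + 181 @ $17.15 + 188 @ $13.15 = $7,713.95
Sale 4 (56) [LIFO — newest first]: 56 @ $13.15 = $736.40
Total COGS = $5,888.90 + $7,199.90 + $7,713.95 + $736.40 = $21,539.15
Ending inventory: 39 @ $13.15 = $512.85
Check: goods available $22,052.00 = COGS $21,539.15 + ending $512.85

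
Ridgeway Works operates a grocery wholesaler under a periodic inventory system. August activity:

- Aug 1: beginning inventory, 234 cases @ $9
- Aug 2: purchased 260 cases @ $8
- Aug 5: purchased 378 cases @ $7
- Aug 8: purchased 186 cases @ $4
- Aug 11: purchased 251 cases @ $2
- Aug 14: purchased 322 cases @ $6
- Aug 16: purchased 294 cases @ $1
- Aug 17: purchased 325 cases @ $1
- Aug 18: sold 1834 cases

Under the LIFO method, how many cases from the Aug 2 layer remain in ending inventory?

182

Aug 18, 1834 sold [LIFO — newest first]: 325 @ $1 + 294 @ $1 + 322 @ $6 + 251 @ $2 + 186 @ $4 + 378 @ $7 + 78 @ $8 = $7,067
Ending inventory: 234 @ $9 + 182 @ $8 = $3,562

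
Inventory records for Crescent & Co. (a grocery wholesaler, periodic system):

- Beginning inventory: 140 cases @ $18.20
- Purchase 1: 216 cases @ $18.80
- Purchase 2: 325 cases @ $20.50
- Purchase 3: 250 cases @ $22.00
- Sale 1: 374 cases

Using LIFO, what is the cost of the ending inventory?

Ending inventory = $10,729.30

Sale 1 (374) [LIFO — newest first]: 250 @ $22.00 + 124 @ $20.50 = $8,042.00
Ending inventory: 140 @ $18.20 + 216 @ $18.80 + 201 @ $20.50 = $10,729.30
Check: goods available $18,771.30 = COGS $8,042.00 + ending $10,729.30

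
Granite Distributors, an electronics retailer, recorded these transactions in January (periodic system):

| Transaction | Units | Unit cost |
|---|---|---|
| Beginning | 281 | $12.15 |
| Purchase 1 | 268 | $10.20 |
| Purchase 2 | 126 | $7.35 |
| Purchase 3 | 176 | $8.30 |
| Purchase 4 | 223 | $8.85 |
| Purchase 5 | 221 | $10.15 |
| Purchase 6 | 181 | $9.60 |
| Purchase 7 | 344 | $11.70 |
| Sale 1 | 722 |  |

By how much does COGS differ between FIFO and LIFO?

FIFO COGS: 281 @ $12.15 + 268 @ $10.20 + 126 @ $7.35 + 47 @ $8.30 = $7,463.95
LIFO COGS: 344 @ $11.70 + 181 @ $9.60 + 197 @ $10.15 = $7,761.95
Difference = |$7,463.95 − $7,761.95| = $298.00

$298.00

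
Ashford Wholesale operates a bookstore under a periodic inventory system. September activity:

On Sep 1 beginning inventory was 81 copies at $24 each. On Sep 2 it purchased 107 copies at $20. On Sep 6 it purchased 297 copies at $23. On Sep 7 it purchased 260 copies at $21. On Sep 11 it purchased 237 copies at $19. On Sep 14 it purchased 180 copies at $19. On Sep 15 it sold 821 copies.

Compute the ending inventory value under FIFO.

Ending inventory = $6,479

Sep 15, 821 sold [FIFO — oldest first]: 81 @ $24 + 107 @ $20 + 297 @ $23 + 260 @ $21 + 76 @ $19 = $17,819
Ending inventory: 161 @ $19 + 180 @ $19 = $6,479
Check: goods available $24,298 = COGS $17,819 + ending $6,479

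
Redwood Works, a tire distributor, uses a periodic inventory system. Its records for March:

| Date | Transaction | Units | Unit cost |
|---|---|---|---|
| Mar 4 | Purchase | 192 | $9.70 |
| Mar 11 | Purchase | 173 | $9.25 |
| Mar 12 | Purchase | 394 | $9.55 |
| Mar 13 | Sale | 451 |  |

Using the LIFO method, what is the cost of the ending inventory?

Ending inventory = $2,935.40

Mar 13, 451 sold [LIFO — newest first]: 394 @ $9.55 + 57 @ $9.25 = $4,289.95
Ending inventory: 192 @ $9.70 + 116 @ $9.25 = $2,935.40
Check: goods available $7,225.35 = COGS $4,289.95 + ending $2,935.40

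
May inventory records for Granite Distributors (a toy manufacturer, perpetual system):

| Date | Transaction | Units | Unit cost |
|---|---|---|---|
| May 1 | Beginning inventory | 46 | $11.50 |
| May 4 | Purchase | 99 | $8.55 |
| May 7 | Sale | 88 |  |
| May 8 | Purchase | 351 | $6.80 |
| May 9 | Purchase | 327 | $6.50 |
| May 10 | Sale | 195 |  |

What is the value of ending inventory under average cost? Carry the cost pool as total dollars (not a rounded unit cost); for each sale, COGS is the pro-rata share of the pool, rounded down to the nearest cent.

Ending inventory = $3,712.41

After May 1: 46 on hand, pool $529.00 (≈ $11.5000 each)
After May 4: 145 on hand, pool $1,375.45 (≈ $9.4859 each)
May 7, sell 88: 88/145 × $1,375.45 → $834.75
After May 8: 408 on hand, pool $2,927.50 (≈ $7.1752 each)
After May 9: 735 on hand, pool $5,053.00 (≈ $6.8748 each)
May 10, sell 195: 195/735 × $5,053.00 → $1,340.59
Total COGS = $834.75 + $1,340.59 = $2,175.34
Ending inventory (cost pool remaining) = $3,712.41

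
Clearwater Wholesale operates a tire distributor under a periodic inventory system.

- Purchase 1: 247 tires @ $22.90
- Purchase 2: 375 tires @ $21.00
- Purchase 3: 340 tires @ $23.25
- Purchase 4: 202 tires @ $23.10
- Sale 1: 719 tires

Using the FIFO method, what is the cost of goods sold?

Sale 1 (719) [FIFO — oldest first]: 247 @ $22.90 + 375 @ $21.00 + 97 @ $23.25 = $15,786.55
Ending inventory: 243 @ $23.25 + 202 @ $23.10 = $10,315.95
Check: goods available $26,102.50 = COGS $15,786.55 + ending $10,315.95

COGS = $15,786.55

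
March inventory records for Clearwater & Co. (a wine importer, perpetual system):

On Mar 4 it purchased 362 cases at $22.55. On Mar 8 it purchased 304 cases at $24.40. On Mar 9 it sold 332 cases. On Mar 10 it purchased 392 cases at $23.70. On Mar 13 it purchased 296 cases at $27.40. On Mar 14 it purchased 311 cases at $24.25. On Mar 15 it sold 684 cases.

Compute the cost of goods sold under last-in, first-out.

Mar 9, 332 sold [LIFO — newest first]: 304 @ $24.40 + 28 @ $22.55 = $8,049.00
Mar 15, 684 sold [LIFO — newest first]: 311 @ $24.25 + 296 @ $27.40 + 77 @ $23.70 = $17,477.05
Total COGS = $8,049.00 + $17,477.05 = $25,526.05
Ending inventory: 334 @ $22.55 + 315 @ $23.70 = $14,997.20
Check: goods available $40,523.25 = COGS $25,526.05 + ending $14,997.20

COGS = $25,526.05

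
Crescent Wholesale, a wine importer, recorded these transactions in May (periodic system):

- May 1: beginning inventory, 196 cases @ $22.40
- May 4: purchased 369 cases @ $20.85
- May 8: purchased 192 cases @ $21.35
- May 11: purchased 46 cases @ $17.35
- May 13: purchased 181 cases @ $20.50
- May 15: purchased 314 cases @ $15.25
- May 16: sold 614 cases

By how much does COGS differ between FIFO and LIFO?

$2,274.55

FIFO COGS: 196 @ $22.40 + 369 @ $20.85 + 49 @ $21.35 = $13,130.20
LIFO COGS: 314 @ $15.25 + 181 @ $20.50 + 46 @ $17.35 + 73 @ $21.35 = $10,855.65
Difference = |$13,130.20 − $10,855.65| = $2,274.55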